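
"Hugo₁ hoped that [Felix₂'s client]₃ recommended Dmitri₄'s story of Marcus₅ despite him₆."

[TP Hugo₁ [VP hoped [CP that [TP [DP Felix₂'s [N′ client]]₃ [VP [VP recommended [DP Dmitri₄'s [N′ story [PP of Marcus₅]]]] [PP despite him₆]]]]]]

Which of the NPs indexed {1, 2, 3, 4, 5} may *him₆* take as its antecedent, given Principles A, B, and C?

*him* is a pronoun, so Principle B applies: it must be free in its binding domain.
Binding domain of *him₆*: the embedded TP, whose subject is [Felix₂'s client]₃.
*Hugo₁* c-commands the pronoun but from outside its binding domain, and is not c-commanded by it → coindexation permitted.
*Felix₂* and the pronoun do not c-command one another → neither Principle B nor Principle C is at stake; coindexation permitted.
*[Felix₂'s client]₃* c-commands the pronoun within its binding domain → coindexation would violate Principle B.
*Dmitri₄* and the pronoun do not c-command one another → neither Principle B nor Principle C is at stake; coindexation permitted.
*Marcus₅* and the pronoun do not c-command one another → neither Principle B nor Principle C is at stake; coindexation permitted.

{1, 2, 4, 5}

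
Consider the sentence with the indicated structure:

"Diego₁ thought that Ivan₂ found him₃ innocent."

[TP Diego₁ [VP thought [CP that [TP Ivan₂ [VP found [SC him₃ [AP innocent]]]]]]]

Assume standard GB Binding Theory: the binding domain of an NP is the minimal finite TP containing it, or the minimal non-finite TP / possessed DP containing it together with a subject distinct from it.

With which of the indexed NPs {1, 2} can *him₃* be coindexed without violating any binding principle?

*him* is a pronoun, so Principle B applies: it must be free in its binding domain.
Binding domain of *him₃*: the embedded TP, whose subject is Ivan₂.
*Diego₁* c-commands the pronoun but from outside its binding domain, and is not c-commanded by it → coindexation permitted.
*Ivan₂* c-commands the pronoun within its binding domain → coindexation would violate Principle B.

{1}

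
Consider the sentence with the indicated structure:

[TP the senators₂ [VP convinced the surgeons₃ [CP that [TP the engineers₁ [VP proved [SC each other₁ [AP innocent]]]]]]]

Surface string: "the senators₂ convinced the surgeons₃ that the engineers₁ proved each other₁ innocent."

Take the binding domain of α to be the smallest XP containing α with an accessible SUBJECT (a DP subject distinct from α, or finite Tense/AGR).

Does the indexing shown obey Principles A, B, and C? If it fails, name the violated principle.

The two coindexed NPs are *the engineers₁* and *each other₁*.
*each other₁* is an anaphor; its binding domain is the embedded TP, whose subject is the engineers₁. *the engineers₁* c-commands it within that domain and shares its index, so Principle A is satisfied.
*the engineers₁* is an R-expression; *each other₁* does not c-command it, and no other NP shares its index, so Principle C is satisfied.
All principles are respected.

grammatical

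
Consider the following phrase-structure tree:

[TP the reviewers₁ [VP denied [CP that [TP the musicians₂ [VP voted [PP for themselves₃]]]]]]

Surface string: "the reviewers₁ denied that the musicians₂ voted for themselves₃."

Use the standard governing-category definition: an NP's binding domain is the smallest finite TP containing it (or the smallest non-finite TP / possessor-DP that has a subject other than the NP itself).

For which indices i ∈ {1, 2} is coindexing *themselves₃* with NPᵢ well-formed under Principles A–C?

{2}

*themselves* is an anaphor, so Principle A applies: it must be bound in its binding domain.
Binding domain of *themselves₃*: the embedded TP, whose subject is the musicians₂.
*the reviewers₁* c-commands the anaphor but is outside its binding domain → cannot satisfy Principle A.
*the musicians₂* c-commands the anaphor within its binding domain → licit binder.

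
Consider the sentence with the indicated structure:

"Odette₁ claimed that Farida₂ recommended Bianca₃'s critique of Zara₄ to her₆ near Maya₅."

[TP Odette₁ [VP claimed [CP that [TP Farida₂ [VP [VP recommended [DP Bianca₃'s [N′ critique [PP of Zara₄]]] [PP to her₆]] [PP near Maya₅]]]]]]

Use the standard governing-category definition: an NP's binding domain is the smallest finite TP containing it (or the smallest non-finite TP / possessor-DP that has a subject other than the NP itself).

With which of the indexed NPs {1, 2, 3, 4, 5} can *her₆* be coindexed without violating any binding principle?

*her* is a pronoun, so Principle B applies: it must be free in its binding domain.
Binding domain of *her₆*: the embedded TP, whose subject is Farida₂.
*Odette₁* c-commands the pronoun but from outside its binding domain, and is not c-commanded by it → coindexation permitted.
*Farida₂* c-commands the pronoun within its binding domain → coindexation would violate Principle B.
*Bianca₃* and the pronoun do not c-command one another → neither Principle B nor Principle C is at stake; coindexation permitted.
*Zara₄* and the pronoun do not c-command one another → neither Principle B nor Principle C is at stake; coindexation permitted.
*Maya₅* and the pronoun do not c-command one another → neither Principle B nor Principle C is at stake; coindexation permitted.

{1, 3, 4, 5}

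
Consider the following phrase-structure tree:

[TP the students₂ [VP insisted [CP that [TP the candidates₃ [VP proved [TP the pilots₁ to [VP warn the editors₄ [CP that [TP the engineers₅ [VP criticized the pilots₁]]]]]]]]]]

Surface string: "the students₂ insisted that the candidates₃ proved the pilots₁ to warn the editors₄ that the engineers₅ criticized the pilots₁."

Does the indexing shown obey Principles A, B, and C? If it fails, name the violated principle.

Principle C

The two coindexed NPs are *the pilots₁* (the higher occurrence) and *the pilots₁* (the lower occurrence).
*the pilots₁* (the lower occurrence) is an R-expression. Principle C requires it to be free everywhere.
*the pilots₁* (the higher occurrence) c-commands it and carries the same index.
The R-expression is bound → Principle C violation.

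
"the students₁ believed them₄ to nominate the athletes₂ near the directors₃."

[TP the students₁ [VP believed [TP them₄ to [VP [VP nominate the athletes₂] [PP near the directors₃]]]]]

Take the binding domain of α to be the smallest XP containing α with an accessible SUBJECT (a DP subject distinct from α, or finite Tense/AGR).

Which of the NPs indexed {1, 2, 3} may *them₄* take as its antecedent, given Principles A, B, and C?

*them* is a pronoun, so Principle B applies: it must be free in its binding domain.
Binding domain of *them₄*: the matrix TP, whose subject is the students₁.
*the students₁* c-commands the pronoun within its binding domain → coindexation would violate Principle B.
*the athletes₂*: the pronoun c-commands this R-expression → coindexation would violate Principle C on *the athletes₂*.
*the directors₃*: the pronoun c-commands this R-expression → coindexation would violate Principle C on *the directors₃*.

none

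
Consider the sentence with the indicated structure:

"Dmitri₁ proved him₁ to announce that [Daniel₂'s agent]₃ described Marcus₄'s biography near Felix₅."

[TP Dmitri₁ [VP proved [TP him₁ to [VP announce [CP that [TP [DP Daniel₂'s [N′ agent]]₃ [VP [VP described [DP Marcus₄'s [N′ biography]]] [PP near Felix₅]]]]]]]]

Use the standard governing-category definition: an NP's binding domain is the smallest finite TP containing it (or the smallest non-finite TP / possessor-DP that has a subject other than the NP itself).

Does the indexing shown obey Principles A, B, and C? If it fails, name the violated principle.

The two coindexed NPs are *Dmitri₁* and *him₁*.
*him₁* is a pronoun. Its binding domain is the matrix TP, whose subject is Dmitri₁.
*Dmitri₁* c-commands it within that domain and carries the same index.
The pronoun is locally bound → Principle B violation.

Principle B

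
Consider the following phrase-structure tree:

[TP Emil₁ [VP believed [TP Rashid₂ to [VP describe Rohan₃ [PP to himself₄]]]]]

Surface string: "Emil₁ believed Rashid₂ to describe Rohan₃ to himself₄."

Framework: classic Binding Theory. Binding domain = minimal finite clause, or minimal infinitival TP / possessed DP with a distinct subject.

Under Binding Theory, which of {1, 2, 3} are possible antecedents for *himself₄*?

*himself* is an anaphor, so Principle A applies: it must be bound in its binding domain.
Binding domain of *himself₄*: the embedded TP, whose subject is Rashid₂.
*Emil₁* c-commands the anaphor but is outside its binding domain → cannot satisfy Principle A.
*Rashid₂* c-commands the anaphor within its binding domain → licit binder.
*Rohan₃* c-commands the anaphor within its binding domain → licit binder.

{2, 3}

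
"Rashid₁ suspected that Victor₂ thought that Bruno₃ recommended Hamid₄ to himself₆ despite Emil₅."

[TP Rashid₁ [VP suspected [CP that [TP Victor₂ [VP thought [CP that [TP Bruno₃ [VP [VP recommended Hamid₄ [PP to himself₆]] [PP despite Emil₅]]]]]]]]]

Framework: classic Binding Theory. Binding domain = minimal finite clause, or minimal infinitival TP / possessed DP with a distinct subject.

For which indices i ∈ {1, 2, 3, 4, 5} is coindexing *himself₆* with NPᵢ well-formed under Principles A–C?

*himself* is an anaphor, so Principle A applies: it must be bound in its binding domain.
Binding domain of *himself₆*: the embedded TP, whose subject is Bruno₃.
*Rashid₁* c-commands the anaphor but is outside its binding domain → cannot satisfy Principle A.
*Victor₂* c-commands the anaphor but is outside its binding domain → cannot satisfy Principle A.
*Bruno₃* c-commands the anaphor within its binding domain → licit binder.
*Hamid₄* c-commands the anaphor within its binding domain → licit binder.
*Emil₅* does not c-command the anaphor → cannot bind it.

{3, 4}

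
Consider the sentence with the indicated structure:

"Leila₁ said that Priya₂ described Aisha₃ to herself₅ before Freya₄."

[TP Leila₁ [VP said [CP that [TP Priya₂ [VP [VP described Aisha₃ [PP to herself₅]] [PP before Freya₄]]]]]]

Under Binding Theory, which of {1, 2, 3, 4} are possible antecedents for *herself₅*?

*herself* is an anaphor, so Principle A applies: it must be bound in its binding domain.
Binding domain of *herself₅*: the embedded TP, whose subject is Priya₂.
*Leila₁* c-commands the anaphor but is outside its binding domain → cannot satisfy Principle A.
*Priya₂* c-commands the anaphor within its binding domain → licit binder.
*Aisha₃* c-commands the anaphor within its binding domain → licit binder.
*Freya₄* does not c-command the anaphor → cannot bind it.

{2, 3}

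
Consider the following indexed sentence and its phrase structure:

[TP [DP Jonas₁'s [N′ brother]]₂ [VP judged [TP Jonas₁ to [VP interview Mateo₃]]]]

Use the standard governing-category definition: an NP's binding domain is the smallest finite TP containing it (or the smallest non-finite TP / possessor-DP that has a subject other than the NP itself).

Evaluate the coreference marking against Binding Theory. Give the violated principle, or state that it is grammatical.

grammatical

The two coindexed NPs are *Jonas₁* and *Jonas₁*.
*Jonas₁* is an R-expression; no coindexed NP c-commands it, so Principle C holds.
*Jonas₁* is an R-expression; *Jonas₁* does not c-command it, and no other NP shares its index, so Principle C is satisfied.
All principles are respected.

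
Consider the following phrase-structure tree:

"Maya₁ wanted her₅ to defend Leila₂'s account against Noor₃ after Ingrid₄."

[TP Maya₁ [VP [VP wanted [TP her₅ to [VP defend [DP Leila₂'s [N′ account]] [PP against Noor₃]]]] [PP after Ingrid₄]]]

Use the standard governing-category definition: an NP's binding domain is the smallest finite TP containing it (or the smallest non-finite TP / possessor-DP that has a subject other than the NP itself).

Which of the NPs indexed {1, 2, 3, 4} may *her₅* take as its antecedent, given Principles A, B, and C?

*her* is a pronoun, so Principle B applies: it must be free in its binding domain.
Binding domain of *her₅*: the matrix TP, whose subject is Maya₁.
*Maya₁* c-commands the pronoun within its binding domain → coindexation would violate Principle B.
*Leila₂*: the pronoun c-commands this R-expression → coindexation would violate Principle C on *Leila₂*.
*Noor₃*: the pronoun c-commands this R-expression → coindexation would violate Principle C on *Noor₃*.
*Ingrid₄* and the pronoun do not c-command one another → neither Principle B nor Principle C is at stake; coindexation permitted.

{4}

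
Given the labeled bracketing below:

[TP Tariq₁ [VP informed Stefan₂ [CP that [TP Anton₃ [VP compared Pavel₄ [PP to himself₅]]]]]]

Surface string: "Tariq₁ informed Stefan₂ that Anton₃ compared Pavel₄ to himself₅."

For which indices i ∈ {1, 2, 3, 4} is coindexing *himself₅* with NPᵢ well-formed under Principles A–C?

{3, 4}

*himself* is an anaphor, so Principle A applies: it must be bound in its binding domain.
Binding domain of *himself₅*: the embedded TP, whose subject is Anton₃.
*Tariq₁* c-commands the anaphor but is outside its binding domain → cannot satisfy Principle A.
*Stefan₂* c-commands the anaphor but is outside its binding domain → cannot satisfy Principle A.
*Anton₃* c-commands the anaphor within its binding domain → licit binder.
*Pavel₄* c-commands the anaphor within its binding domain → licit binder.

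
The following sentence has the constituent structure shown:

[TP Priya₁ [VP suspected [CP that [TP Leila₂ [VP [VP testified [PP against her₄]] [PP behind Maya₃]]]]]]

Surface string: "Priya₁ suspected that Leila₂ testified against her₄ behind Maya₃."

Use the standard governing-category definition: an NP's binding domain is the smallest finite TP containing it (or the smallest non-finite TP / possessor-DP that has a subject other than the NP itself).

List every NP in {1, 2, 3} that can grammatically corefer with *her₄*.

{1, 3}

*her* is a pronoun, so Principle B applies: it must be free in its binding domain.
Binding domain of *her₄*: the embedded TP, whose subject is Leila₂.
*Priya₁* c-commands the pronoun but from outside its binding domain, and is not c-commanded by it → coindexation permitted.
*Leila₂* c-commands the pronoun within its binding domain → coindexation would violate Principle B.
*Maya₃* and the pronoun do not c-command one another → neither Principle B nor Principle C is at stake; coindexation permitted.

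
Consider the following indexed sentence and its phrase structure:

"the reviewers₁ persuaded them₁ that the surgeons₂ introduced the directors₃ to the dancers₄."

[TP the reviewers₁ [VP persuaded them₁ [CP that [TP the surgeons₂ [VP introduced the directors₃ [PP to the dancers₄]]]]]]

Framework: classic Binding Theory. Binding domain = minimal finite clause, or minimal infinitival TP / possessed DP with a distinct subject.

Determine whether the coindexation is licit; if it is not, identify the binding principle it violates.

Principle B

The two coindexed NPs are *the reviewers₁* and *them₁*.
*them₁* is a pronoun. Its binding domain is the matrix TP, whose subject is the reviewers₁.
*the reviewers₁* c-commands it within that domain and carries the same index.
The pronoun is locally bound → Principle B violation.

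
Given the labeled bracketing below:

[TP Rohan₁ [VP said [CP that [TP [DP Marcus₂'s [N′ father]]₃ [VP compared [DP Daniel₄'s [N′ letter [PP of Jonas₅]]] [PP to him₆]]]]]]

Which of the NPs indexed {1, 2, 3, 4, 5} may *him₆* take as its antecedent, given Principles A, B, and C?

*him* is a pronoun, so Principle B applies: it must be free in its binding domain.
Binding domain of *him₆*: the embedded TP, whose subject is [Marcus₂'s father]₃.
*Rohan₁* c-commands the pronoun but from outside its binding domain, and is not c-commanded by it → coindexation permitted.
*Marcus₂* and the pronoun do not c-command one another → neither Principle B nor Principle C is at stake; coindexation permitted.
*[Marcus₂'s father]₃* c-commands the pronoun within its binding domain → coindexation would violate Principle B.
*Daniel₄* and the pronoun do not c-command one another → neither Principle B nor Principle C is at stake; coindexation permitted.
*Jonas₅* and the pronoun do not c-command one another → neither Principle B nor Principle C is at stake; coindexation permitted.

{1, 2, 4, 5}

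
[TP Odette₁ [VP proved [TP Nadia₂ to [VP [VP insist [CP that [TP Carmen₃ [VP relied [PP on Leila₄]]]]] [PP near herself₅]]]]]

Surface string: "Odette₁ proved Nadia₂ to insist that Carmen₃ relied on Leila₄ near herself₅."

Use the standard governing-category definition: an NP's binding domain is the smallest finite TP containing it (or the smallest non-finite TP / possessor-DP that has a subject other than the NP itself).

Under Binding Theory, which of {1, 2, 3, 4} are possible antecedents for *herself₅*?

{2}

*herself* is an anaphor, so Principle A applies: it must be bound in its binding domain.
Binding domain of *herself₅*: the embedded TP, whose subject is Nadia₂.
*Odette₁* c-commands the anaphor but is outside its binding domain → cannot satisfy Principle A.
*Nadia₂* c-commands the anaphor within its binding domain → licit binder.
*Carmen₃* does not c-command the anaphor → cannot bind it.
*Leila₄* does not c-command the anaphor → cannot bind it.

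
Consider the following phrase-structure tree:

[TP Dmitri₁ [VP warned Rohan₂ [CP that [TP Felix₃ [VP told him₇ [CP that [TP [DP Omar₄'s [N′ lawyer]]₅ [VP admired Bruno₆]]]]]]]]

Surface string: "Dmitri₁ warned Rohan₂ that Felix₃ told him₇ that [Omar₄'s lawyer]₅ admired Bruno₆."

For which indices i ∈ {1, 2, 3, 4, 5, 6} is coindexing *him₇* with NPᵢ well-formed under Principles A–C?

*him* is a pronoun, so Principle B applies: it must be free in its binding domain.
Binding domain of *him₇*: the embedded TP, whose subject is Felix₃.
*Dmitri₁* c-commands the pronoun but from outside its binding domain, and is not c-commanded by it → coindexation permitted.
*Rohan₂* c-commands the pronoun but from outside its binding domain, and is not c-commanded by it → coindexation permitted.
*Felix₃* c-commands the pronoun within its binding domain → coindexation would violate Principle B.
*Omar₄*: the pronoun c-commands this R-expression → coindexation would violate Principle C on *Omar₄*.
*[Omar₄'s lawyer]₅*: the pronoun c-commands this R-expression → coindexation would violate Principle C on *[Omar₄'s lawyer]₅*.
*Bruno₆*: the pronoun c-commands this R-expression → coindexation would violate Principle C on *Bruno₆*.

{1, 2}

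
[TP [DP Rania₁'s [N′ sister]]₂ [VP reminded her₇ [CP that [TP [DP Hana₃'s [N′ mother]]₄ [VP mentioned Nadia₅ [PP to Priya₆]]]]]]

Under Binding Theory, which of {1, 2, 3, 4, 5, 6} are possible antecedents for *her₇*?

*her* is a pronoun, so Principle B applies: it must be free in its binding domain.
Binding domain of *her₇*: the matrix TP, whose subject is [Rania₁'s sister]₂.
*Rania₁* and the pronoun do not c-command one another → neither Principle B nor Principle C is at stake; coindexation permitted.
*[Rania₁'s sister]₂* c-commands the pronoun within its binding domain → coindexation would violate Principle B.
*Hana₃*: the pronoun c-commands this R-expression → coindexation would violate Principle C on *Hana₃*.
*[Hana₃'s mother]₄*: the pronoun c-commands this R-expression → coindexation would violate Principle C on *[Hana₃'s mother]₄*.
*Nadia₅*: the pronoun c-commands this R-expression → coindexation would violate Principle C on *Nadia₅*.
*Priya₆*: the pronoun c-commands this R-expression → coindexation would violate Principle C on *Priya₆*.

{1}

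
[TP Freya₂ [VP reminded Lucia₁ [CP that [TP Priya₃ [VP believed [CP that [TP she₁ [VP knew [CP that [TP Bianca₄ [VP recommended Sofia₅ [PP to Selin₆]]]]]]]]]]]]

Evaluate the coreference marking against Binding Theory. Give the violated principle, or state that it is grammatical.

grammatical

The two coindexed NPs are *Lucia₁* and *she₁*.
*she₁* is a pronoun; nothing c-commands it within its binding domain (the embedded TP.), so Principle B holds trivially.
*Lucia₁* is an R-expression; *she₁* does not c-command it, and no other NP shares its index, so Principle C is satisfied.
All principles are respected.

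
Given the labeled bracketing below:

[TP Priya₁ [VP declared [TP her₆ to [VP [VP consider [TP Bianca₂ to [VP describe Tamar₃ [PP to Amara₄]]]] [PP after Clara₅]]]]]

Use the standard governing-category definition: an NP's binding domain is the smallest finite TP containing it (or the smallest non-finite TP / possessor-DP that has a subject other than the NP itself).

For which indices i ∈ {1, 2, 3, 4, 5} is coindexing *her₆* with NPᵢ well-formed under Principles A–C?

none

*her* is a pronoun, so Principle B applies: it must be free in its binding domain.
Binding domain of *her₆*: the matrix TP, whose subject is Priya₁.
*Priya₁* c-commands the pronoun within its binding domain → coindexation would violate Principle B.
*Bianca₂*: the pronoun c-commands this R-expression → coindexation would violate Principle C on *Bianca₂*.
*Tamar₃*: the pronoun c-commands this R-expression → coindexation would violate Principle C on *Tamar₃*.
*Amara₄*: the pronoun c-commands this R-expression → coindexation would violate Principle C on *Amara₄*.
*Clara₅*: the pronoun c-commands this R-expression → coindexation would violate Principle C on *Clara₅*.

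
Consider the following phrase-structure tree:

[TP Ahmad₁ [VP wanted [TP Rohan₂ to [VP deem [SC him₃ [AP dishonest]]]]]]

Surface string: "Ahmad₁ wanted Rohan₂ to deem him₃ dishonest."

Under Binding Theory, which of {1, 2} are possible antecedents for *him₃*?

{1}

*him* is a pronoun, so Principle B applies: it must be free in its binding domain.
Binding domain of *him₃*: the embedded TP, whose subject is Rohan₂.
*Ahmad₁* c-commands the pronoun but from outside its binding domain, and is not c-commanded by it → coindexation permitted.
*Rohan₂* c-commands the pronoun within its binding domain → coindexation would violate Principle B.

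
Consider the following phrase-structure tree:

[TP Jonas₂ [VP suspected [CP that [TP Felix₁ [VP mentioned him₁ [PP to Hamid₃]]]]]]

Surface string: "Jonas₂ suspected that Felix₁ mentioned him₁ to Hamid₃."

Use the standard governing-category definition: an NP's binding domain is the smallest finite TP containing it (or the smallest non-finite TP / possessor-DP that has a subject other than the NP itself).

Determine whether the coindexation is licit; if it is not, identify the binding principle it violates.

Principle B

The two coindexed NPs are *Felix₁* and *him₁*.
*him₁* is a pronoun. Its binding domain is the embedded TP, whose subject is Felix₁.
*Felix₁* c-commands it within that domain and carries the same index.
The pronoun is locally bound → Principle B violation.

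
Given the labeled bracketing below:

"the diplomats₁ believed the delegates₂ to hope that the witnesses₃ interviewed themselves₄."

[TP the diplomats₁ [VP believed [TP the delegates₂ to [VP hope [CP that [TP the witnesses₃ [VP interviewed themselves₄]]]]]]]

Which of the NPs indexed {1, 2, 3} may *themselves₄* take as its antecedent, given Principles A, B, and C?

*themselves* is an anaphor, so Principle A applies: it must be bound in its binding domain.
Binding domain of *themselves₄*: the embedded TP, whose subject is the witnesses₃.
*the diplomats₁* c-commands the anaphor but is outside its binding domain → cannot satisfy Principle A.
*the delegates₂* c-commands the anaphor but is outside its binding domain → cannot satisfy Principle A.
*the witnesses₃* c-commands the anaphor within its binding domain → licit binder.

{3}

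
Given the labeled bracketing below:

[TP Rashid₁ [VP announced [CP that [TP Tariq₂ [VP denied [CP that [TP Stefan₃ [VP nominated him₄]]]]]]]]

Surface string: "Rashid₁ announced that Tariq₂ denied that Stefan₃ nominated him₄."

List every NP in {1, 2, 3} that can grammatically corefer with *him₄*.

*him* is a pronoun, so Principle B applies: it must be free in its binding domain.
Binding domain of *him₄*: the embedded TP, whose subject is Stefan₃.
*Rashid₁* c-commands the pronoun but from outside its binding domain, and is not c-commanded by it → coindexation permitted.
*Tariq₂* c-commands the pronoun but from outside its binding domain, and is not c-commanded by it → coindexation permitted.
*Stefan₃* c-commands the pronoun within its binding domain → coindexation would violate Principle B.

{1, 2}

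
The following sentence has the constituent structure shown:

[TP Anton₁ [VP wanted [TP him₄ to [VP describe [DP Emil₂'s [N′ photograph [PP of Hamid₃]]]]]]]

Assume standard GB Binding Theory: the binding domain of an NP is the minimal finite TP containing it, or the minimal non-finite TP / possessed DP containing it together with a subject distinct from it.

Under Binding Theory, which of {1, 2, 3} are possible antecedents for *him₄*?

none

*him* is a pronoun, so Principle B applies: it must be free in its binding domain.
Binding domain of *him₄*: the matrix TP, whose subject is Anton₁.
*Anton₁* c-commands the pronoun within its binding domain → coindexation would violate Principle B.
*Emil₂*: the pronoun c-commands this R-expression → coindexation would violate Principle C on *Emil₂*.
*Hamid₃*: the pronoun c-commands this R-expression → coindexation would violate Principle C on *Hamid₃*.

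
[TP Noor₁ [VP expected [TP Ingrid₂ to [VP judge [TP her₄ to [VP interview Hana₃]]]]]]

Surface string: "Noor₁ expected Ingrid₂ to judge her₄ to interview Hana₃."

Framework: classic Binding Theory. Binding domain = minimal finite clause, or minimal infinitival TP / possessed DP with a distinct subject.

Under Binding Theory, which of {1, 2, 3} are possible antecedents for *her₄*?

{1}

*her* is a pronoun, so Principle B applies: it must be free in its binding domain.
Binding domain of *her₄*: the embedded TP, whose subject is Ingrid₂.
*Noor₁* c-commands the pronoun but from outside its binding domain, and is not c-commanded by it → coindexation permitted.
*Ingrid₂* c-commands the pronoun within its binding domain → coindexation would violate Principle B.
*Hana₃*: the pronoun c-commands this R-expression → coindexation would violate Principle C on *Hana₃*.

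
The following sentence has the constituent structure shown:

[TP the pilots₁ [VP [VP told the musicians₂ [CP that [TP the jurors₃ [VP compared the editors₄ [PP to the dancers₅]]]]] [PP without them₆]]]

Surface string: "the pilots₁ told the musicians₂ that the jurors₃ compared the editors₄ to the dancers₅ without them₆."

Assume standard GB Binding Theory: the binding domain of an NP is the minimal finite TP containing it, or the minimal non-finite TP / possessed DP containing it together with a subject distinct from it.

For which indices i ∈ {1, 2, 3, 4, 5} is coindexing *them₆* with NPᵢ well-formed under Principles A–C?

{2, 3, 4, 5}

*them* is a pronoun, so Principle B applies: it must be free in its binding domain.
Binding domain of *them₆*: the matrix TP, whose subject is the pilots₁.
*the pilots₁* c-commands the pronoun within its binding domain → coindexation would violate Principle B.
*the musicians₂* and the pronoun do not c-command one another → neither Principle B nor Principle C is at stake; coindexation permitted.
*the jurors₃* and the pronoun do not c-command one another → neither Principle B nor Principle C is at stake; coindexation permitted.
*the editors₄* and the pronoun do not c-command one another → neither Principle B nor Principle C is at stake; coindexation permitted.
*the dancers₅* and the pronoun do not c-command one another → neither Principle B nor Principle C is at stake; coindexation permitted.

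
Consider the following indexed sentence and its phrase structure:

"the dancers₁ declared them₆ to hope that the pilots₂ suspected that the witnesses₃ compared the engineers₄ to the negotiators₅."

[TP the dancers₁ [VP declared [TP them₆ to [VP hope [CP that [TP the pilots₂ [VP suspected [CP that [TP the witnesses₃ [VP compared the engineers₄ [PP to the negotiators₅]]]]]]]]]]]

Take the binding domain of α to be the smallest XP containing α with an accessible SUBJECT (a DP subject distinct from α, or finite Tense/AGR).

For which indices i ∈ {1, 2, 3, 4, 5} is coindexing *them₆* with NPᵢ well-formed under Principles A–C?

none

*them* is a pronoun, so Principle B applies: it must be free in its binding domain.
Binding domain of *them₆*: the matrix TP, whose subject is the dancers₁.
*the dancers₁* c-commands the pronoun within its binding domain → coindexation would violate Principle B.
*the pilots₂*: the pronoun c-commands this R-expression → coindexation would violate Principle C on *the pilots₂*.
*the witnesses₃*: the pronoun c-commands this R-expression → coindexation would violate Principle C on *the witnesses₃*.
*the engineers₄*: the pronoun c-commands this R-expression → coindexation would violate Principle C on *the engineers₄*.
*the negotiators₅*: the pronoun c-commands this R-expression → coindexation would violate Principle C on *the negotiators₅*.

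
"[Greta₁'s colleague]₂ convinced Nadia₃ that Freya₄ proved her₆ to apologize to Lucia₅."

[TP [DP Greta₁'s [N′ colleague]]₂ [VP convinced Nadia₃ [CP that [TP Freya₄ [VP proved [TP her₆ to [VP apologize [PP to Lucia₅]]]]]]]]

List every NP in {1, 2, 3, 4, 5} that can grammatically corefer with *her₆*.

{1, 2, 3}

*her* is a pronoun, so Principle B applies: it must be free in its binding domain.
Binding domain of *her₆*: the embedded TP, whose subject is Freya₄.
*Greta₁* and the pronoun do not c-command one another → neither Principle B nor Principle C is at stake; coindexation permitted.
*[Greta₁'s colleague]₂* c-commands the pronoun but from outside its binding domain, and is not c-commanded by it → coindexation permitted.
*Nadia₃* c-commands the pronoun but from outside its binding domain, and is not c-commanded by it → coindexation permitted.
*Freya₄* c-commands the pronoun within its binding domain → coindexation would violate Principle B.
*Lucia₅*: the pronoun c-commands this R-expression → coindexation would violate Principle C on *Lucia₅*.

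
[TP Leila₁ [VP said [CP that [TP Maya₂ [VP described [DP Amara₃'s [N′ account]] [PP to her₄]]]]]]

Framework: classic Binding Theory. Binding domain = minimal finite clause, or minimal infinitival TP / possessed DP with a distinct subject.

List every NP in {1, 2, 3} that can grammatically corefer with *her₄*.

*her* is a pronoun, so Principle B applies: it must be free in its binding domain.
Binding domain of *her₄*: the embedded TP, whose subject is Maya₂.
*Leila₁* c-commands the pronoun but from outside its binding domain, and is not c-commanded by it → coindexation permitted.
*Maya₂* c-commands the pronoun within its binding domain → coindexation would violate Principle B.
*Amara₃* and the pronoun do not c-command one another → neither Principle B nor Principle C is at stake; coindexation permitted.

{1, 3}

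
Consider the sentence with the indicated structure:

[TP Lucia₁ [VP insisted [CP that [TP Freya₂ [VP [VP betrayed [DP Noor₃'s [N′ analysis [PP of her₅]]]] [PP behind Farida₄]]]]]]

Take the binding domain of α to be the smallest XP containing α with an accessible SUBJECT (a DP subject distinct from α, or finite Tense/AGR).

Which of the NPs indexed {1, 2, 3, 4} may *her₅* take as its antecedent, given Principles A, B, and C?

*her* is a pronoun, so Principle B applies: it must be free in its binding domain.
Binding domain of *her₅*: the possessed DP, whose subject is Noor₃.
*Lucia₁* c-commands the pronoun but from outside its binding domain, and is not c-commanded by it → coindexation permitted.
*Freya₂* c-commands the pronoun but from outside its binding domain, and is not c-commanded by it → coindexation permitted.
*Noor₃* c-commands the pronoun within its binding domain → coindexation would violate Principle B.
*Farida₄* and the pronoun do not c-command one another → neither Principle B nor Principle C is at stake; coindexation permitted.

{1, 2, 4}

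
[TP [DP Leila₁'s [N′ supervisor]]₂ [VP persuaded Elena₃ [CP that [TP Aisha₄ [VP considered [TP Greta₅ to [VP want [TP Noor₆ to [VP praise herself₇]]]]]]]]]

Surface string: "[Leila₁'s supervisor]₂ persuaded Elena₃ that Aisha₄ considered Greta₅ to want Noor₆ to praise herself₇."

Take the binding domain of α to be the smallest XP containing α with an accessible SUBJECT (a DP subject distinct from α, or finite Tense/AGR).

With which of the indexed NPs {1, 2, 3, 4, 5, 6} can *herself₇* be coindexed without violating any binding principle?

*herself* is an anaphor, so Principle A applies: it must be bound in its binding domain.
Binding domain of *herself₇*: the embedded TP, whose subject is Noor₆.
*Leila₁* does not c-command the anaphor → cannot bind it.
*[Leila₁'s supervisor]₂* c-commands the anaphor but is outside its binding domain → cannot satisfy Principle A.
*Elena₃* c-commands the anaphor but is outside its binding domain → cannot satisfy Principle A.
*Aisha₄* c-commands the anaphor but is outside its binding domain → cannot satisfy Principle A.
*Greta₅* c-commands the anaphor but is outside its binding domain → cannot satisfy Principle A.
*Noor₆* c-commands the anaphor within its binding domain → licit binder.

{6}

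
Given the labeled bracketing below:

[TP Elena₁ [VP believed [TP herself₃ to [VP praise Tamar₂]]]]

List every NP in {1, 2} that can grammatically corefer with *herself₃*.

{1}

*herself* is an anaphor, so Principle A applies: it must be bound in its binding domain.
Binding domain of *herself₃*: the matrix TP, whose subject is Elena₁.
*Elena₁* c-commands the anaphor within its binding domain → licit binder.
*Tamar₂* does not c-command the anaphor → cannot bind it.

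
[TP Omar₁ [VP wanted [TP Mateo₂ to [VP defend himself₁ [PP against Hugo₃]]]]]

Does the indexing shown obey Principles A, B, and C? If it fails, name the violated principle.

Principle A

The two coindexed NPs are *Omar₁* and *himself₁*.
*himself₁* is an anaphor. Principle A requires it to be bound within its binding domain — the embedded TP, whose subject is Mateo₂.
Within that domain it is c-commanded by *Mateo₂*, which does not share its index.
*Omar₁* does c-command the anaphor, but from outside its binding domain.
The anaphor is unbound in its domain → Principle A violation.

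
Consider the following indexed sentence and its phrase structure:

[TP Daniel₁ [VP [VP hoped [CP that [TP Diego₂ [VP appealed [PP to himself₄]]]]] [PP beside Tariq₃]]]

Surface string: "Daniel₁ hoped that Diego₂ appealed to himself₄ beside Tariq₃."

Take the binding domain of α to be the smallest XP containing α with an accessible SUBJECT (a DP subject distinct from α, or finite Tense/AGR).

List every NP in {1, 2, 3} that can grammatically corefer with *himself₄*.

{2}

*himself* is an anaphor, so Principle A applies: it must be bound in its binding domain.
Binding domain of *himself₄*: the embedded TP, whose subject is Diego₂.
*Daniel₁* c-commands the anaphor but is outside its binding domain → cannot satisfy Principle A.
*Diego₂* c-commands the anaphor within its binding domain → licit binder.
*Tariq₃* does not c-command the anaphor → cannot bind it.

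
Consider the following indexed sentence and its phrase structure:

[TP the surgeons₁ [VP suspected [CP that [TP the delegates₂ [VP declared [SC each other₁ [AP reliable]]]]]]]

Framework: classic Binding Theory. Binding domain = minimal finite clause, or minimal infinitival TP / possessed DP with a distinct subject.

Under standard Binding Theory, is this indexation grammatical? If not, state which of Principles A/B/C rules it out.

Principle A

The two coindexed NPs are *the surgeons₁* and *each other₁*.
*each other₁* is an anaphor. Principle A requires it to be bound within its binding domain — the embedded TP, whose subject is the delegates₂.
Within that domain it is c-commanded by *the delegates₂*, which does not share its index.
*the surgeons₁* does c-command the anaphor, but from outside its binding domain.
The anaphor is unbound in its domain → Principle A violation.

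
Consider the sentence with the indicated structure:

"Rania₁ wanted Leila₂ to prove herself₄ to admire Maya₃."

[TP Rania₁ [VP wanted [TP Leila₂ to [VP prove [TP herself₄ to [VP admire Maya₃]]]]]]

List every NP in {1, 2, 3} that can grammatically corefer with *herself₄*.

{2}

*herself* is an anaphor, so Principle A applies: it must be bound in its binding domain.
Binding domain of *herself₄*: the embedded TP, whose subject is Leila₂.
*Rania₁* c-commands the anaphor but is outside its binding domain → cannot satisfy Principle A.
*Leila₂* c-commands the anaphor within its binding domain → licit binder.
*Maya₃* does not c-command the anaphor → cannot bind it.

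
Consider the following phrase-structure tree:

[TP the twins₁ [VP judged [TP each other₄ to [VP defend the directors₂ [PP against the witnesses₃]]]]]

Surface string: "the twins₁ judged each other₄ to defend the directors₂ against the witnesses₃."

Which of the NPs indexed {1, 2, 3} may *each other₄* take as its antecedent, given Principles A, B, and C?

*each other* is an anaphor, so Principle A applies: it must be bound in its binding domain.
Binding domain of *each other₄*: the matrix TP, whose subject is the twins₁.
*the twins₁* c-commands the anaphor within its binding domain → licit binder.
*the directors₂* does not c-command the anaphor → cannot bind it.
*the witnesses₃* does not c-command the anaphor → cannot bind it.

{1}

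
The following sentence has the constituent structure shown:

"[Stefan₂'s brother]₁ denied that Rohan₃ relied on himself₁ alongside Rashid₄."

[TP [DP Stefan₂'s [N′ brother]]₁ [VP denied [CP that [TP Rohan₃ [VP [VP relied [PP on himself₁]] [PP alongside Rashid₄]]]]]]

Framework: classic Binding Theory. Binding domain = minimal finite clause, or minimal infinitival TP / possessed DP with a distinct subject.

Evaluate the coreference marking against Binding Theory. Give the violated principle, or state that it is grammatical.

Principle A

The two coindexed NPs are *[Stefan₂'s brother]₁* and *himself₁*.
*himself₁* is an anaphor. Principle A requires it to be bound within its binding domain — the embedded TP, whose subject is Rohan₃.
Within that domain it is c-commanded by *Rohan₃*, which does not share its index.
*[Stefan₂'s brother]₁* does c-command the anaphor, but from outside its binding domain.
The anaphor is unbound in its domain → Principle A violation.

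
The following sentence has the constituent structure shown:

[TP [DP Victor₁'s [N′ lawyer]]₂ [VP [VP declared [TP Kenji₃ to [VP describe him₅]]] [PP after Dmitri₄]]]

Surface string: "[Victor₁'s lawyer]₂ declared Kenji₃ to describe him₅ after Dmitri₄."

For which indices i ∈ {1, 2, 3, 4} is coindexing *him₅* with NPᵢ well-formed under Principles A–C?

*him* is a pronoun, so Principle B applies: it must be free in its binding domain.
Binding domain of *him₅*: the embedded TP, whose subject is Kenji₃.
*Victor₁* and the pronoun do not c-command one another → neither Principle B nor Principle C is at stake; coindexation permitted.
*[Victor₁'s lawyer]₂* c-commands the pronoun but from outside its binding domain, and is not c-commanded by it → coindexation permitted.
*Kenji₃* c-commands the pronoun within its binding domain → coindexation would violate Principle B.
*Dmitri₄* and the pronoun do not c-command one another → neither Principle B nor Principle C is at stake; coindexation permitted.

{1, 2, 4}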